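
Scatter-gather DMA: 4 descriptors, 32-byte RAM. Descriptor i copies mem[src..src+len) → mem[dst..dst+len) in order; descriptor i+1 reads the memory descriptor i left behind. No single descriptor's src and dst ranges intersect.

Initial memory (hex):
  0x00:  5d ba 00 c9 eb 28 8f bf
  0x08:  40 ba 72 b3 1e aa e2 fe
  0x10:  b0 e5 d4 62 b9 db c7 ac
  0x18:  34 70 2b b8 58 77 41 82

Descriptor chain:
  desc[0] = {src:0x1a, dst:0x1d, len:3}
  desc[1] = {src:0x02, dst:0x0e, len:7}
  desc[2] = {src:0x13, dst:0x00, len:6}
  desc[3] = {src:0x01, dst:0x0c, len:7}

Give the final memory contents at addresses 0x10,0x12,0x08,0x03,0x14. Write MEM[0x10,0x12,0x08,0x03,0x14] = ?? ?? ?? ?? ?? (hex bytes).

MEM[0x10,0x12,0x08,0x03,0x14] = 34 bf 40 c7 40

  after D0: wrote 3B at 0x1d = 2bb858
  after D1: wrote 7B at 0x0e = 00c9eb288fbf40
  after D2: wrote 6B at 0x00 = bf40dbc7ac34
  after D3: wrote 7B at 0x0c = 40dbc7ac348fbf
query mem[0x10]=0x34, mem[0x12]=0xbf, mem[0x08]=0x40, mem[0x03]=0xc7, mem[0x14]=0x40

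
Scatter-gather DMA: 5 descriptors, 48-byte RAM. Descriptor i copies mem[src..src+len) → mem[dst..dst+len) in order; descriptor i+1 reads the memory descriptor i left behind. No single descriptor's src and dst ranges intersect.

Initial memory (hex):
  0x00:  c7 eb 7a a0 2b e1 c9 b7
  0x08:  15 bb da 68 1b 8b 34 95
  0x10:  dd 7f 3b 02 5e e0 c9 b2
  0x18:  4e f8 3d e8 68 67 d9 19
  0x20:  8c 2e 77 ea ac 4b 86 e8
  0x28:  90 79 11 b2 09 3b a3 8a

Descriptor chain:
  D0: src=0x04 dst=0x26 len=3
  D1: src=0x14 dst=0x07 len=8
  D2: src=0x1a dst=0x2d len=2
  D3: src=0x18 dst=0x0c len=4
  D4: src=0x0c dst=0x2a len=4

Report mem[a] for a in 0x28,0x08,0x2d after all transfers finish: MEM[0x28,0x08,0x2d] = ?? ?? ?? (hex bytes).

  after D0: wrote 3B at 0x26 = 2be1c9
  after D1: wrote 8B at 0x07 = 5ee0c9b24ef83de8
  after D2: wrote 2B at 0x2d = 3de8
  after D3: wrote 4B at 0x0c = 4ef83de8
  after D4: wrote 4B at 0x2a = 4ef83de8
query mem[0x28]=0xc9, mem[0x08]=0xe0, mem[0x2d]=0xe8

MEM[0x28,0x08,0x2d] = c9 e0 e8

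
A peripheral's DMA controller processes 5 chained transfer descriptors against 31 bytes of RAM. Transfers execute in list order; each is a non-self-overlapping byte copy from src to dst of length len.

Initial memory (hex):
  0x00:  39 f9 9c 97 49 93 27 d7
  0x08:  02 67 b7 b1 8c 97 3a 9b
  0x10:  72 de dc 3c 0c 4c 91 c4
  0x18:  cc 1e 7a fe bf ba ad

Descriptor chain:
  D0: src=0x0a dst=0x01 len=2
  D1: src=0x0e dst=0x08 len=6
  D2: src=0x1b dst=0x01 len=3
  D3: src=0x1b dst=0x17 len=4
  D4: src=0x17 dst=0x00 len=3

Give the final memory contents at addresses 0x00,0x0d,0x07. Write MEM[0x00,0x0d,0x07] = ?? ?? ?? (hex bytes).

MEM[0x00,0x0d,0x07] = fe 3c d7

D0: mem[0x01..0x02] <- [b7 b1]
D1: mem[0x08..0x0d] <- [3a 9b 72 de dc 3c]
D2: mem[0x01..0x03] <- [fe bf ba]
D3: mem[0x17..0x1a] <- [fe bf ba ad]
D4: mem[0x00..0x02] <- [fe bf ba]
query mem[0x00]=0xfe, mem[0x0d]=0x3c, mem[0x07]=0xd7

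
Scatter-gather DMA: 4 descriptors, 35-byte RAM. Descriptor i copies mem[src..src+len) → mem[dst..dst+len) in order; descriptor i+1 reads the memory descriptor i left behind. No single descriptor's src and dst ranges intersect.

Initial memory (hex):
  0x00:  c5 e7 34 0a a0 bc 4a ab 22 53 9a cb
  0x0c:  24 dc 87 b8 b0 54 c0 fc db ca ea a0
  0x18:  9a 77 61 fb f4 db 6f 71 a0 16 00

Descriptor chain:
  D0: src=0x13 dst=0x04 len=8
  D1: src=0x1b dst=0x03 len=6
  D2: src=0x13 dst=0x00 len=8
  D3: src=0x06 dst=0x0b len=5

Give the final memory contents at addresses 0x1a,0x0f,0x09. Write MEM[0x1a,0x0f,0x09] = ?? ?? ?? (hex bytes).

  after D0: wrote 8B at 0x04 = fcdbcaeaa09a7761
  after D1: wrote 6B at 0x03 = fbf4db6f71a0
  after D2: wrote 8B at 0x00 = fcdbcaeaa09a7761
  after D3: wrote 5B at 0x0b = 7761a09a77
query mem[0x1a]=0x61, mem[0x0f]=0x77, mem[0x09]=0x9a

MEM[0x1a,0x0f,0x09] = 61 77 9a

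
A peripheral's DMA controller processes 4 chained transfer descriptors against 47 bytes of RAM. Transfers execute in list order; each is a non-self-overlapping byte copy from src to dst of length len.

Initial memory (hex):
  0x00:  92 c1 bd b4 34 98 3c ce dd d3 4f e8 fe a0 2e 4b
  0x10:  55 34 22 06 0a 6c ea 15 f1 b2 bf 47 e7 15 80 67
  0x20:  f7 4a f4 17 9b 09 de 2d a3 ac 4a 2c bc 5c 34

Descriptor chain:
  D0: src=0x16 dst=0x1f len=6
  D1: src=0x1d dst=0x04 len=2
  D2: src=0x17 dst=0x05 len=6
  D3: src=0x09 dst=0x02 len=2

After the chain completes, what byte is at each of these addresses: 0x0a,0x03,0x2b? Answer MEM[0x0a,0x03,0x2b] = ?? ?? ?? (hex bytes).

#0 dst[0x1f+6] := {0xea,0x15,0xf1,0xb2,0xbf,0x47}
#1 dst[0x04+2] := {0x15,0x80}
#2 dst[0x05+6] := {0x15,0xf1,0xb2,0xbf,0x47,0xe7}
#3 dst[0x02+2] := {0x47,0xe7}
query mem[0x0a]=0xe7, mem[0x03]=0xe7, mem[0x2b]=0x2c

MEM[0x0a,0x03,0x2b] = e7 e7 2c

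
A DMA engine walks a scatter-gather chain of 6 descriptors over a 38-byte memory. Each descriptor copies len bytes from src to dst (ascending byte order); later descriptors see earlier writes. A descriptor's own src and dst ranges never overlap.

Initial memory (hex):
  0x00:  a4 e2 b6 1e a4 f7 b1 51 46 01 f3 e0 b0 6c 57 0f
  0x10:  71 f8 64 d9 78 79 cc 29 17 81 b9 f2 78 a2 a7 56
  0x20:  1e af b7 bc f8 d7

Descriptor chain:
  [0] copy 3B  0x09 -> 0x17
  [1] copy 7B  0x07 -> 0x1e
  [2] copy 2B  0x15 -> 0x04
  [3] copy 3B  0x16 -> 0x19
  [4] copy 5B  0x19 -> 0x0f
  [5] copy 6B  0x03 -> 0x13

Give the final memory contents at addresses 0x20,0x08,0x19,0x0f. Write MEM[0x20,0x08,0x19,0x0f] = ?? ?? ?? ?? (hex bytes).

D0: mem[0x17..0x19] <- [01 f3 e0]
D1: mem[0x1e..0x24] <- [51 46 01 f3 e0 b0 6c]
D2: mem[0x04..0x05] <- [79 cc]
D3: mem[0x19..0x1b] <- [cc 01 f3]
D4: mem[0x0f..0x13] <- [cc 01 f3 78 a2]
D5: mem[0x13..0x18] <- [1e 79 cc b1 51 46]
query mem[0x20]=0x01, mem[0x08]=0x46, mem[0x19]=0xcc, mem[0x0f]=0xcc

MEM[0x20,0x08,0x19,0x0f] = 01 46 cc cc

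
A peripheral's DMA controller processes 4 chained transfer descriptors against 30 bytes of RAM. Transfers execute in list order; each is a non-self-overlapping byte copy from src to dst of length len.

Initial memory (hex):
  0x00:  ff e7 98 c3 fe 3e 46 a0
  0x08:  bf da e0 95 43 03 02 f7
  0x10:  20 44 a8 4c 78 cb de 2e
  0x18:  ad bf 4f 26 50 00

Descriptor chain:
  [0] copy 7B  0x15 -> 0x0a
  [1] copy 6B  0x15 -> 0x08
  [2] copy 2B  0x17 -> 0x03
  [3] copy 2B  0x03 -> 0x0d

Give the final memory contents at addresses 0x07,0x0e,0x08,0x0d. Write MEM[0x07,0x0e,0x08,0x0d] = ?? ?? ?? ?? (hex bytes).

MEM[0x07,0x0e,0x08,0x0d] = a0 ad cb 2e

  after D0: wrote 7B at 0x0a = cbde2eadbf4f26
  after D1: wrote 6B at 0x08 = cbde2eadbf4f
  after D2: wrote 2B at 0x03 = 2ead
  after D3: wrote 2B at 0x0d = 2ead
query mem[0x07]=0xa0, mem[0x0e]=0xad, mem[0x08]=0xcb, mem[0x0d]=0x2e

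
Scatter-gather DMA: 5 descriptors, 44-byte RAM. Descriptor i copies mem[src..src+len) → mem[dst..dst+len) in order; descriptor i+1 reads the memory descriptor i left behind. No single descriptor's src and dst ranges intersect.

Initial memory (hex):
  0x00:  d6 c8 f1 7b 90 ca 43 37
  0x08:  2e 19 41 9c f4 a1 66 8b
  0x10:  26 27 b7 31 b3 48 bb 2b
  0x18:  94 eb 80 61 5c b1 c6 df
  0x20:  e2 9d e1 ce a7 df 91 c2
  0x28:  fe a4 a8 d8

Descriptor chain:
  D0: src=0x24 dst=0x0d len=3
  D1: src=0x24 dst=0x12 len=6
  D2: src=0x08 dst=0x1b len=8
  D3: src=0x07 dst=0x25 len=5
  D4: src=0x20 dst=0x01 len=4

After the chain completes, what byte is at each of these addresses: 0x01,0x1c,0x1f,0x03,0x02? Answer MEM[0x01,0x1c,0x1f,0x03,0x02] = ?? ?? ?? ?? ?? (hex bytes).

  after D0: wrote 3B at 0x0d = a7df91
  after D1: wrote 6B at 0x12 = a7df91c2fea4
  after D2: wrote 8B at 0x1b = 2e19419cf4a7df91
  after D3: wrote 5B at 0x25 = 372e19419c
  after D4: wrote 4B at 0x01 = a7df91ce
query mem[0x01]=0xa7, mem[0x1c]=0x19, mem[0x1f]=0xf4, mem[0x03]=0x91, mem[0x02]=0xdf

MEM[0x01,0x1c,0x1f,0x03,0x02] = a7 19 f4 91 df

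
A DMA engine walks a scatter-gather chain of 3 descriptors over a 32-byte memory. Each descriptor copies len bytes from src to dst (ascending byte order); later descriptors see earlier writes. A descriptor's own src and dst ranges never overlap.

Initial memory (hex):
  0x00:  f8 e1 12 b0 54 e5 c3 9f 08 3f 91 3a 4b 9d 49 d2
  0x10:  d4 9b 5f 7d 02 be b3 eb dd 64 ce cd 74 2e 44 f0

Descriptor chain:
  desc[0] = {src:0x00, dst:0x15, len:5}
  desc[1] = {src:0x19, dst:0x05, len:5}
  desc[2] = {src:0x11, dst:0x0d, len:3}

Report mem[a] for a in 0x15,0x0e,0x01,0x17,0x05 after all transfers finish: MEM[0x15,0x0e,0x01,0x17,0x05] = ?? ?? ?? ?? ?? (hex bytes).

MEM[0x15,0x0e,0x01,0x17,0x05] = f8 5f e1 12 54

#0 dst[0x15+5] := {0xf8,0xe1,0x12,0xb0,0x54}
#1 dst[0x05+5] := {0x54,0xce,0xcd,0x74,0x2e}
#2 dst[0x0d+3] := {0x9b,0x5f,0x7d}
query mem[0x15]=0xf8, mem[0x0e]=0x5f, mem[0x01]=0xe1, mem[0x17]=0x12, mem[0x05]=0x54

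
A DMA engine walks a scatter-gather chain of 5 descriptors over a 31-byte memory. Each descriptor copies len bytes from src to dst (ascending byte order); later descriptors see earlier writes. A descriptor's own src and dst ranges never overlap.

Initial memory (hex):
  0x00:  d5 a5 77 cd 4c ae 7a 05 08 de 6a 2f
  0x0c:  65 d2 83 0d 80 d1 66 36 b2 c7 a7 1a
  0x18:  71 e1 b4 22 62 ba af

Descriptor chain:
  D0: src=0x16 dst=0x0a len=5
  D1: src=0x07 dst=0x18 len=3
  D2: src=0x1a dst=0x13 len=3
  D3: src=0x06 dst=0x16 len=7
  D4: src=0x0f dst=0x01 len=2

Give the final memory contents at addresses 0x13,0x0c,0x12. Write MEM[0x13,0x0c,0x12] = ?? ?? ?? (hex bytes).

[0] 0x16->0x0a len=5 : a7 1a 71 e1 b4
[1] 0x07->0x18 len=3 : 05 08 de
[2] 0x1a->0x13 len=3 : de 22 62
[3] 0x06->0x16 len=7 : 7a 05 08 de a7 1a 71
[4] 0x0f->0x01 len=2 : 0d 80
query mem[0x13]=0xde, mem[0x0c]=0x71, mem[0x12]=0x66

MEM[0x13,0x0c,0x12] = de 71 66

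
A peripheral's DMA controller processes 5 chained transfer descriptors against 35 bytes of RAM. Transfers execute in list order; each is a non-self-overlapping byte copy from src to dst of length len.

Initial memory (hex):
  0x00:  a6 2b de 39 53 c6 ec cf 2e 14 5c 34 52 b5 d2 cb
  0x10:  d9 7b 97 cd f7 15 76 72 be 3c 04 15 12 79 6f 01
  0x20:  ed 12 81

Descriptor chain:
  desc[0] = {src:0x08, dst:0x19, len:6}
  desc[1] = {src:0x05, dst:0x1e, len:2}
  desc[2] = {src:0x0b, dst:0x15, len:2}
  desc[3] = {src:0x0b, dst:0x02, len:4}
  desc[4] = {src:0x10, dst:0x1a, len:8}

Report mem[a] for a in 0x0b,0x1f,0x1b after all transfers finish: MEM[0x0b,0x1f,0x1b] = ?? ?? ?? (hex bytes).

MEM[0x0b,0x1f,0x1b] = 34 34 7b

  after D0: wrote 6B at 0x19 = 2e145c3452b5
  after D1: wrote 2B at 0x1e = c6ec
  after D2: wrote 2B at 0x15 = 3452
  after D3: wrote 4B at 0x02 = 3452b5d2
  after D4: wrote 8B at 0x1a = d97b97cdf7345272
query mem[0x0b]=0x34, mem[0x1f]=0x34, mem[0x1b]=0x7b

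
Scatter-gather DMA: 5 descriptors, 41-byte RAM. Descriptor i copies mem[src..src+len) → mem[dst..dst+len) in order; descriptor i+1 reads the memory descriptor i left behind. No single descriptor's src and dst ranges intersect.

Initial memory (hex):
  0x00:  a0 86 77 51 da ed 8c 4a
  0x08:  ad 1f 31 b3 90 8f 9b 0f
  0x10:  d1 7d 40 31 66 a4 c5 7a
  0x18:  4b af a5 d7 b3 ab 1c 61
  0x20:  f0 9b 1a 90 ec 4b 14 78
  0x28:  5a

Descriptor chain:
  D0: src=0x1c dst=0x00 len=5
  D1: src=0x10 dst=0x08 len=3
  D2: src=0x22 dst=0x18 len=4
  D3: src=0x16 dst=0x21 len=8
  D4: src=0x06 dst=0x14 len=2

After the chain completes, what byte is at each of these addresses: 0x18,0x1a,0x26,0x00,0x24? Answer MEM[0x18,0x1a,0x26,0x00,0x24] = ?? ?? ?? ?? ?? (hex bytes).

[0] 0x1c->0x00 len=5 : b3 ab 1c 61 f0
[1] 0x10->0x08 len=3 : d1 7d 40
[2] 0x22->0x18 len=4 : 1a 90 ec 4b
[3] 0x16->0x21 len=8 : c5 7a 1a 90 ec 4b b3 ab
[4] 0x06->0x14 len=2 : 8c 4a
query mem[0x18]=0x1a, mem[0x1a]=0xec, mem[0x26]=0x4b, mem[0x00]=0xb3, mem[0x24]=0x90

MEM[0x18,0x1a,0x26,0x00,0x24] = 1a ec 4b b3 90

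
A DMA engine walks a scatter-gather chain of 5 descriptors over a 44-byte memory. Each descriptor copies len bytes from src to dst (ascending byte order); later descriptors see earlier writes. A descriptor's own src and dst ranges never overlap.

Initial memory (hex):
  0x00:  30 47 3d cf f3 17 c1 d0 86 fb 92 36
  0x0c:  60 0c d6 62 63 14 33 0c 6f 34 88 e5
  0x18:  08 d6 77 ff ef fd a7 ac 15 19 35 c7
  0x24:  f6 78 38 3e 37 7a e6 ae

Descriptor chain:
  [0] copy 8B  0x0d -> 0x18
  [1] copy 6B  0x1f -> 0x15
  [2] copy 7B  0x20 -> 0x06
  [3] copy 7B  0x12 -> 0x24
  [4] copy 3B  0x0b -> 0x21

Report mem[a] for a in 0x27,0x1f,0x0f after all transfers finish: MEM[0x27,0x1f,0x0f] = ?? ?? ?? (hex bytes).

MEM[0x27,0x1f,0x0f] = 6f 6f 62

  after D0: wrote 8B at 0x18 = 0cd6626314330c6f
  after D1: wrote 6B at 0x15 = 6f151935c7f6
  after D2: wrote 7B at 0x06 = 151935c7f67838
  after D3: wrote 7B at 0x24 = 330c6f6f151935
  after D4: wrote 3B at 0x21 = 78380c
query mem[0x27]=0x6f, mem[0x1f]=0x6f, mem[0x0f]=0x62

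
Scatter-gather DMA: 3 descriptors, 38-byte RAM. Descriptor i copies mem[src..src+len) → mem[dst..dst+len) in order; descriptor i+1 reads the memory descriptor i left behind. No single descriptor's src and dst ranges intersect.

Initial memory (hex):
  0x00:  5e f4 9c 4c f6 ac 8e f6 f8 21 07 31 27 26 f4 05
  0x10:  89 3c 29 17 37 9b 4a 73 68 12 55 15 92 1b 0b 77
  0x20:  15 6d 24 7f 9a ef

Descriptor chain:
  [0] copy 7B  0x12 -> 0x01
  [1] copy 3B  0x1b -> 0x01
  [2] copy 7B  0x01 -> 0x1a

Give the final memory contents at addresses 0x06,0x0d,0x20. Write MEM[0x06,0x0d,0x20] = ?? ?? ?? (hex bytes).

  after D0: wrote 7B at 0x01 = 2917379b4a7368
  after D1: wrote 3B at 0x01 = 15921b
  after D2: wrote 7B at 0x1a = 15921b9b4a7368
query mem[0x06]=0x73, mem[0x0d]=0x26, mem[0x20]=0x68

MEM[0x06,0x0d,0x20] = 73 26 68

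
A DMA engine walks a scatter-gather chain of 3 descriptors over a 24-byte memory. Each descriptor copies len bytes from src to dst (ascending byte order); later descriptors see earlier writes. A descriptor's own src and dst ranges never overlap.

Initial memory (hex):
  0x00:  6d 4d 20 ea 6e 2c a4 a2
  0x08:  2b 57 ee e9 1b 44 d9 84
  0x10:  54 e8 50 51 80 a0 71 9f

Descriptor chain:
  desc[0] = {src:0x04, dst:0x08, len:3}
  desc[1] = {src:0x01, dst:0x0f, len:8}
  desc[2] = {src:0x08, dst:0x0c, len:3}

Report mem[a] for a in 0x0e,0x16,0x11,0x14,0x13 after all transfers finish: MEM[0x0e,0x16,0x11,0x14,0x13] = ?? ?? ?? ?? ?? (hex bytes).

MEM[0x0e,0x16,0x11,0x14,0x13] = a4 6e ea a4 2c

D0: mem[0x08..0x0a] <- [6e 2c a4]
D1: mem[0x0f..0x16] <- [4d 20 ea 6e 2c a4 a2 6e]
D2: mem[0x0c..0x0e] <- [6e 2c a4]
query mem[0x0e]=0xa4, mem[0x16]=0x6e, mem[0x11]=0xea, mem[0x14]=0xa4, mem[0x13]=0x2c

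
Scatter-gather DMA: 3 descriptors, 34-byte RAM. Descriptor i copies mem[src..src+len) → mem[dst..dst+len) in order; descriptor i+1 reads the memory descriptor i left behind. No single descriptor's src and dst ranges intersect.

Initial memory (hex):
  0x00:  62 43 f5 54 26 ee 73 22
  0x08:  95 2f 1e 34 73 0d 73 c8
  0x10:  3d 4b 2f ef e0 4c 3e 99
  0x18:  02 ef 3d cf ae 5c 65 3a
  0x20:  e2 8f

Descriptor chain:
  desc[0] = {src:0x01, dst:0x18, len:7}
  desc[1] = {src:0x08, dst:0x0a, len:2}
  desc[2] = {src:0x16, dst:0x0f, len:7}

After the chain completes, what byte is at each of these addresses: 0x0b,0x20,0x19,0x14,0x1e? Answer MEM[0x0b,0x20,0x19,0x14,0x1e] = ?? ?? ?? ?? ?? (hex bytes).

MEM[0x0b,0x20,0x19,0x14,0x1e] = 2f e2 f5 26 22

  after D0: wrote 7B at 0x18 = 43f55426ee7322
  after D1: wrote 2B at 0x0a = 952f
  after D2: wrote 7B at 0x0f = 3e9943f55426ee
query mem[0x0b]=0x2f, mem[0x20]=0xe2, mem[0x19]=0xf5, mem[0x14]=0x26, mem[0x1e]=0x22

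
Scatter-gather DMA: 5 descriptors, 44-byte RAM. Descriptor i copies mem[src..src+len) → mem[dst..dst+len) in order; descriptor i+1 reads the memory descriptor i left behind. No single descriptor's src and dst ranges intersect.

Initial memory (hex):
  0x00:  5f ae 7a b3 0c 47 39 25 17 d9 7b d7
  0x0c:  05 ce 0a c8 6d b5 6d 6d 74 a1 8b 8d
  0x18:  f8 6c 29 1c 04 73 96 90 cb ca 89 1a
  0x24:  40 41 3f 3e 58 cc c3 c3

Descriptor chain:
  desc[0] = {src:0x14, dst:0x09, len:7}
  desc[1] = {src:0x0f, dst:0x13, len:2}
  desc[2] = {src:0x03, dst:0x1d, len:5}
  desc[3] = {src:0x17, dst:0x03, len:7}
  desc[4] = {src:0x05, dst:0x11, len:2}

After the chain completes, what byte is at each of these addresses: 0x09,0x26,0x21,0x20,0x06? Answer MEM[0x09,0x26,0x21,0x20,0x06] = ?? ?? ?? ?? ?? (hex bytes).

MEM[0x09,0x26,0x21,0x20,0x06] = b3 3f 25 39 29

  after D0: wrote 7B at 0x09 = 74a18b8df86c29
  after D1: wrote 2B at 0x13 = 296d
  after D2: wrote 5B at 0x1d = b30c473925
  after D3: wrote 7B at 0x03 = 8df86c291c04b3
  after D4: wrote 2B at 0x11 = 6c29
query mem[0x09]=0xb3, mem[0x26]=0x3f, mem[0x21]=0x25, mem[0x20]=0x39, mem[0x06]=0x29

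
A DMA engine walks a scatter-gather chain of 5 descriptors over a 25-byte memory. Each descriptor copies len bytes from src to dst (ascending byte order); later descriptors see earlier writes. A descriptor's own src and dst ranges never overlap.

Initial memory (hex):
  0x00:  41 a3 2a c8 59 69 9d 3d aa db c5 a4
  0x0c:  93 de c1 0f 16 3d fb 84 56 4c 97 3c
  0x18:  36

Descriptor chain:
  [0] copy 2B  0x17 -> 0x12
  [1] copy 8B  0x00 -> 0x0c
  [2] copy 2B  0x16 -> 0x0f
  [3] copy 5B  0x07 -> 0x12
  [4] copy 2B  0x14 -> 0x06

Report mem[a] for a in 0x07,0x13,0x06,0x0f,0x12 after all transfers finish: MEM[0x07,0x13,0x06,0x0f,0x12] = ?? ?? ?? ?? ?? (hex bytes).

  after D0: wrote 2B at 0x12 = 3c36
  after D1: wrote 8B at 0x0c = 41a32ac859699d3d
  after D2: wrote 2B at 0x0f = 973c
  after D3: wrote 5B at 0x12 = 3daadbc5a4
  after D4: wrote 2B at 0x06 = dbc5
query mem[0x07]=0xc5, mem[0x13]=0xaa, mem[0x06]=0xdb, mem[0x0f]=0x97, mem[0x12]=0x3d

MEM[0x07,0x13,0x06,0x0f,0x12] = c5 aa db 97 3d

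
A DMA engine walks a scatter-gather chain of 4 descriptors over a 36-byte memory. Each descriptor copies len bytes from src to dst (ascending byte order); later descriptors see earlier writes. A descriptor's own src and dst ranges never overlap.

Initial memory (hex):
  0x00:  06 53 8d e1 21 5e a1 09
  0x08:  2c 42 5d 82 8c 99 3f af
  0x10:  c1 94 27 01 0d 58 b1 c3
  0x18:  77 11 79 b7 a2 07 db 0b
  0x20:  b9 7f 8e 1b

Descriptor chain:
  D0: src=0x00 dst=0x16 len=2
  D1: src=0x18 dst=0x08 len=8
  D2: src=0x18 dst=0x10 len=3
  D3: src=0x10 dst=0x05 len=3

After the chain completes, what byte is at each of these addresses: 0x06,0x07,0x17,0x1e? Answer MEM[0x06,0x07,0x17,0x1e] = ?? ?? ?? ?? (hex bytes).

MEM[0x06,0x07,0x17,0x1e] = 11 79 53 db

#0 dst[0x16+2] := {0x06,0x53}
#1 dst[0x08+8] := {0x77,0x11,0x79,0xb7,0xa2,0x07,0xdb,0x0b}
#2 dst[0x10+3] := {0x77,0x11,0x79}
#3 dst[0x05+3] := {0x77,0x11,0x79}
query mem[0x06]=0x11, mem[0x07]=0x79, mem[0x17]=0x53, mem[0x1e]=0xdb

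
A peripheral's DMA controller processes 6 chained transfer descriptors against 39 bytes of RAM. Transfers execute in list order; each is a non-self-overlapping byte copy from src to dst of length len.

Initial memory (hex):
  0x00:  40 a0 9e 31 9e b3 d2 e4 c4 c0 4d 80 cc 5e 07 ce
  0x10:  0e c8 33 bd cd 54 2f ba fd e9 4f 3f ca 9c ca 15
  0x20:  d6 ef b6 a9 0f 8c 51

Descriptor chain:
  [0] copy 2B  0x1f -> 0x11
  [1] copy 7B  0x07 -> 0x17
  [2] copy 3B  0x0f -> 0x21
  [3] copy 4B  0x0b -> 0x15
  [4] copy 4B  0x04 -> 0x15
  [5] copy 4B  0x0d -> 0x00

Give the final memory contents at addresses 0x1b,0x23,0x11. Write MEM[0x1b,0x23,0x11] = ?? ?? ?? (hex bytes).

D0: mem[0x11..0x12] <- [15 d6]
D1: mem[0x17..0x1d] <- [e4 c4 c0 4d 80 cc 5e]
D2: mem[0x21..0x23] <- [ce 0e 15]
D3: mem[0x15..0x18] <- [80 cc 5e 07]
D4: mem[0x15..0x18] <- [9e b3 d2 e4]
D5: mem[0x00..0x03] <- [5e 07 ce 0e]
query mem[0x1b]=0x80, mem[0x23]=0x15, mem[0x11]=0x15

MEM[0x1b,0x23,0x11] = 80 15 15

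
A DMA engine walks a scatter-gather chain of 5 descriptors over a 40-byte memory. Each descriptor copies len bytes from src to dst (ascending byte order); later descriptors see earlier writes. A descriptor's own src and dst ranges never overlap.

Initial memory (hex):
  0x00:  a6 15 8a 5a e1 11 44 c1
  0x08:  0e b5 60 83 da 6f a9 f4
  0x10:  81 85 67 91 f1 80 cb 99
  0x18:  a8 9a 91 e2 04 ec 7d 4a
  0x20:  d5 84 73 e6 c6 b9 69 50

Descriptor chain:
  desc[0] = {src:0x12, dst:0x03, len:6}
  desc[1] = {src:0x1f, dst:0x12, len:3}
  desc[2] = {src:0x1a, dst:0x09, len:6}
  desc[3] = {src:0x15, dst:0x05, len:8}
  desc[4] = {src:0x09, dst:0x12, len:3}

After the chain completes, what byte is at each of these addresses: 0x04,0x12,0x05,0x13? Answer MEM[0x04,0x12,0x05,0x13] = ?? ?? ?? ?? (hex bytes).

#0 dst[0x03+6] := {0x67,0x91,0xf1,0x80,0xcb,0x99}
#1 dst[0x12+3] := {0x4a,0xd5,0x84}
#2 dst[0x09+6] := {0x91,0xe2,0x04,0xec,0x7d,0x4a}
#3 dst[0x05+8] := {0x80,0xcb,0x99,0xa8,0x9a,0x91,0xe2,0x04}
#4 dst[0x12+3] := {0x9a,0x91,0xe2}
query mem[0x04]=0x91, mem[0x12]=0x9a, mem[0x05]=0x80, mem[0x13]=0x91

MEM[0x04,0x12,0x05,0x13] = 91 9a 80 91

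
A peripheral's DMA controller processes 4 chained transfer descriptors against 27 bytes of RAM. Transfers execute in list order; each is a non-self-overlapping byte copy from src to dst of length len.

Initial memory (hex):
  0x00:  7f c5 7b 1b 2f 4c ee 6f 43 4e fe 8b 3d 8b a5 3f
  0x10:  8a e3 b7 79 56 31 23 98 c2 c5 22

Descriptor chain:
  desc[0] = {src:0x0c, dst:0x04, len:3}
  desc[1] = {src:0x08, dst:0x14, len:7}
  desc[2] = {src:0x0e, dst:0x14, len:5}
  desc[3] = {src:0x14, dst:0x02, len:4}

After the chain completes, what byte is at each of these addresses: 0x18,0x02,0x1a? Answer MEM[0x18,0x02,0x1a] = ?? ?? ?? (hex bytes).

  after D0: wrote 3B at 0x04 = 3d8ba5
  after D1: wrote 7B at 0x14 = 434efe8b3d8ba5
  after D2: wrote 5B at 0x14 = a53f8ae3b7
  after D3: wrote 4B at 0x02 = a53f8ae3
query mem[0x18]=0xb7, mem[0x02]=0xa5, mem[0x1a]=0xa5

MEM[0x18,0x02,0x1a] = b7 a5 a5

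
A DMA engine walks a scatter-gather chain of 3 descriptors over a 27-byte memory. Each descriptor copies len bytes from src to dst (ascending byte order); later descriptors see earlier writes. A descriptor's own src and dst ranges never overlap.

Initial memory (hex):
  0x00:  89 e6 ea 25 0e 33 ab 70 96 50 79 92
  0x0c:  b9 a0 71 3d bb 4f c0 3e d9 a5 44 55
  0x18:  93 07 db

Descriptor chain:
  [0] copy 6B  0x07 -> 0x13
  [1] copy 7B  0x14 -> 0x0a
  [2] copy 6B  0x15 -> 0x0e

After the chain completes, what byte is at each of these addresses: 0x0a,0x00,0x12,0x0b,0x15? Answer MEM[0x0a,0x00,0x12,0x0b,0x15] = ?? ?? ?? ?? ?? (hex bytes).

#0 dst[0x13+6] := {0x70,0x96,0x50,0x79,0x92,0xb9}
#1 dst[0x0a+7] := {0x96,0x50,0x79,0x92,0xb9,0x07,0xdb}
#2 dst[0x0e+6] := {0x50,0x79,0x92,0xb9,0x07,0xdb}
query mem[0x0a]=0x96, mem[0x00]=0x89, mem[0x12]=0x07, mem[0x0b]=0x50, mem[0x15]=0x50

MEM[0x0a,0x00,0x12,0x0b,0x15] = 96 89 07 50 50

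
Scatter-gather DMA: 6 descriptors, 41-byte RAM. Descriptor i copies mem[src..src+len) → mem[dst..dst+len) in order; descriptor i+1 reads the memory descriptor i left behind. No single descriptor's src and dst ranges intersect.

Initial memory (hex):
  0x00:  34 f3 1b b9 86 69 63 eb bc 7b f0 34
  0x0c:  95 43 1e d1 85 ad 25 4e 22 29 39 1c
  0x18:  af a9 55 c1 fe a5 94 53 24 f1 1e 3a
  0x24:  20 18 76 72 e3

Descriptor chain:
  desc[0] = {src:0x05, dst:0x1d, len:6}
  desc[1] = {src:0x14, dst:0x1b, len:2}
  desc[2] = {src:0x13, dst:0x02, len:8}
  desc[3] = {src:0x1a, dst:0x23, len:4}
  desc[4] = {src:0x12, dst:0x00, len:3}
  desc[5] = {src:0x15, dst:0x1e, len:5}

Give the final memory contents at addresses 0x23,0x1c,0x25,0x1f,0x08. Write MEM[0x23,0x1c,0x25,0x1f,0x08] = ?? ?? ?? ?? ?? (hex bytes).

MEM[0x23,0x1c,0x25,0x1f,0x08] = 55 29 29 39 a9

#0 dst[0x1d+6] := {0x69,0x63,0xeb,0xbc,0x7b,0xf0}
#1 dst[0x1b+2] := {0x22,0x29}
#2 dst[0x02+8] := {0x4e,0x22,0x29,0x39,0x1c,0xaf,0xa9,0x55}
#3 dst[0x23+4] := {0x55,0x22,0x29,0x69}
#4 dst[0x00+3] := {0x25,0x4e,0x22}
#5 dst[0x1e+5] := {0x29,0x39,0x1c,0xaf,0xa9}
query mem[0x23]=0x55, mem[0x1c]=0x29, mem[0x25]=0x29, mem[0x1f]=0x39, mem[0x08]=0xa9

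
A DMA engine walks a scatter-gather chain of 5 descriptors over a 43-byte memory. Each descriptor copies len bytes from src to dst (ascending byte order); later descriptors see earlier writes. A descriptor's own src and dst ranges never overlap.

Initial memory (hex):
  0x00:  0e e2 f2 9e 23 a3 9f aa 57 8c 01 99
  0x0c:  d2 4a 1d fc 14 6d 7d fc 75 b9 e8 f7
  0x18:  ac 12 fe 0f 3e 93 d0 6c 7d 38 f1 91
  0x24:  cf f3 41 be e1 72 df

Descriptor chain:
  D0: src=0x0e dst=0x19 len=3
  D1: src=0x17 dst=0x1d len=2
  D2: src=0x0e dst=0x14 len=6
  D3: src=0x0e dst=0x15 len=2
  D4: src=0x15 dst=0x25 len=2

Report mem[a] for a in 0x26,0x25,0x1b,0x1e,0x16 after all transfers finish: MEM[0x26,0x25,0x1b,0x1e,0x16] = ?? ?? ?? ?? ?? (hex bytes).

MEM[0x26,0x25,0x1b,0x1e,0x16] = fc 1d 14 ac fc

#0 dst[0x19+3] := {0x1d,0xfc,0x14}
#1 dst[0x1d+2] := {0xf7,0xac}
#2 dst[0x14+6] := {0x1d,0xfc,0x14,0x6d,0x7d,0xfc}
#3 dst[0x15+2] := {0x1d,0xfc}
#4 dst[0x25+2] := {0x1d,0xfc}
query mem[0x26]=0xfc, mem[0x25]=0x1d, mem[0x1b]=0x14, mem[0x1e]=0xac, mem[0x16]=0xfc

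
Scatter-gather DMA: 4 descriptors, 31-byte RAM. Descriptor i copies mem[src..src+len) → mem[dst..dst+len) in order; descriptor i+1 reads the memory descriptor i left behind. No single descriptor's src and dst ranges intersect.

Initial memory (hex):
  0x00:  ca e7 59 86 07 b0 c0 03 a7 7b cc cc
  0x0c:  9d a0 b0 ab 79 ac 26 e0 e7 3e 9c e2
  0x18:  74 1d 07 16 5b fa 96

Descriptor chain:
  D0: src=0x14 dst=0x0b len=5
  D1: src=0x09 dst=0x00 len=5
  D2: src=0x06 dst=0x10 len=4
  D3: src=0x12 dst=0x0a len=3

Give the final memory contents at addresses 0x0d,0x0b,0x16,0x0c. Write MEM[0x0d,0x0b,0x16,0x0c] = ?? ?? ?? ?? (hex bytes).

[0] 0x14->0x0b len=5 : e7 3e 9c e2 74
[1] 0x09->0x00 len=5 : 7b cc e7 3e 9c
[2] 0x06->0x10 len=4 : c0 03 a7 7b
[3] 0x12->0x0a len=3 : a7 7b e7
query mem[0x0d]=0x9c, mem[0x0b]=0x7b, mem[0x16]=0x9c, mem[0x0c]=0xe7

MEM[0x0d,0x0b,0x16,0x0c] = 9c 7b 9c e7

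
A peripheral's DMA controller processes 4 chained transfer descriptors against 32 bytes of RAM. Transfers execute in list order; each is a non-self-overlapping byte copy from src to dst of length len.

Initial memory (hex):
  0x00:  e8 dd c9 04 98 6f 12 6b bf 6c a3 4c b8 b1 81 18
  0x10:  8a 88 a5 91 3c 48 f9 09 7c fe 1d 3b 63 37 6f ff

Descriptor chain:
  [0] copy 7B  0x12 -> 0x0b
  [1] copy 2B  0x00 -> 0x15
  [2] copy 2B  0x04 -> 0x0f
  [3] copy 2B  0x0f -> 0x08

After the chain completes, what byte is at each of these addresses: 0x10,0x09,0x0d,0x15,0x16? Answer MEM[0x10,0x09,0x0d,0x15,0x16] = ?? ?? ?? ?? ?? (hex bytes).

MEM[0x10,0x09,0x0d,0x15,0x16] = 6f 6f 3c e8 dd

[0] 0x12->0x0b len=7 : a5 91 3c 48 f9 09 7c
[1] 0x00->0x15 len=2 : e8 dd
[2] 0x04->0x0f len=2 : 98 6f
[3] 0x0f->0x08 len=2 : 98 6f
query mem[0x10]=0x6f, mem[0x09]=0x6f, mem[0x0d]=0x3c, mem[0x15]=0xe8, mem[0x16]=0xdd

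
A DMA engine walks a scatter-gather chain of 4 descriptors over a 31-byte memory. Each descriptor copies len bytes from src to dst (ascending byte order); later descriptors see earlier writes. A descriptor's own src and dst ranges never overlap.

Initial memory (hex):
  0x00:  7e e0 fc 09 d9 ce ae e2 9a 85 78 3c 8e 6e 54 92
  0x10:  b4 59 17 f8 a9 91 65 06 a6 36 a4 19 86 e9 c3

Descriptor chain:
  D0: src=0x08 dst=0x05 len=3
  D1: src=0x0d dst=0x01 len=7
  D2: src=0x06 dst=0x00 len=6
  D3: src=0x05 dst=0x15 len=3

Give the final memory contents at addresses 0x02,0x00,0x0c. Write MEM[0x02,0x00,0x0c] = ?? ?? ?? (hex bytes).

[0] 0x08->0x05 len=3 : 9a 85 78
[1] 0x0d->0x01 len=7 : 6e 54 92 b4 59 17 f8
[2] 0x06->0x00 len=6 : 17 f8 9a 85 78 3c
[3] 0x05->0x15 len=3 : 3c 17 f8
query mem[0x02]=0x9a, mem[0x00]=0x17, mem[0x0c]=0x8e

MEM[0x02,0x00,0x0c] = 9a 17 8e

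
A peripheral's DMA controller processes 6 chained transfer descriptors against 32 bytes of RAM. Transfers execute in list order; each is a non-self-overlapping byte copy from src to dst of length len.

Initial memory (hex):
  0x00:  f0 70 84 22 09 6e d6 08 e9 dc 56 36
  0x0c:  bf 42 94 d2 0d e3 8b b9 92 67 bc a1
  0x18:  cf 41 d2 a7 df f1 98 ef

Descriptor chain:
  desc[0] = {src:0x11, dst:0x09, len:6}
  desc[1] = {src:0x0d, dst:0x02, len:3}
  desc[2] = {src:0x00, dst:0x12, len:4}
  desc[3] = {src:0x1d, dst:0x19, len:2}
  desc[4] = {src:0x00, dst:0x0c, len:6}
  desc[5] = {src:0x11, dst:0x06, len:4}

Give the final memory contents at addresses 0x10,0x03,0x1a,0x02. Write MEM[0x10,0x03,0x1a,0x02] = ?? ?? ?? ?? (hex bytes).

#0 dst[0x09+6] := {0xe3,0x8b,0xb9,0x92,0x67,0xbc}
#1 dst[0x02+3] := {0x67,0xbc,0xd2}
#2 dst[0x12+4] := {0xf0,0x70,0x67,0xbc}
#3 dst[0x19+2] := {0xf1,0x98}
#4 dst[0x0c+6] := {0xf0,0x70,0x67,0xbc,0xd2,0x6e}
#5 dst[0x06+4] := {0x6e,0xf0,0x70,0x67}
query mem[0x10]=0xd2, mem[0x03]=0xbc, mem[0x1a]=0x98, mem[0x02]=0x67

MEM[0x10,0x03,0x1a,0x02] = d2 bc 98 67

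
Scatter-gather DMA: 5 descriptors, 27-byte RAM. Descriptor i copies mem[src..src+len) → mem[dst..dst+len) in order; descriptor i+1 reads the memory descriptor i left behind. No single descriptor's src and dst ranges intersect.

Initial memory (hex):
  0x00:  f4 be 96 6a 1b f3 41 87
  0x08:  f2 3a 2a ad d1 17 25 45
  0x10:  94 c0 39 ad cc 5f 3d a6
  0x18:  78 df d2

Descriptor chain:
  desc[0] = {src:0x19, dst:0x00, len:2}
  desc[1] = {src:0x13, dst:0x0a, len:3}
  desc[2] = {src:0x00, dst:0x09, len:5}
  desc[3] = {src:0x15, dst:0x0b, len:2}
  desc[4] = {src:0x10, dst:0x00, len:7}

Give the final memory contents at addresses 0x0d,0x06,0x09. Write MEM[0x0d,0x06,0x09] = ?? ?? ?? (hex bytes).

MEM[0x0d,0x06,0x09] = 1b 3d df

  after D0: wrote 2B at 0x00 = dfd2
  after D1: wrote 3B at 0x0a = adcc5f
  after D2: wrote 5B at 0x09 = dfd2966a1b
  after D3: wrote 2B at 0x0b = 5f3d
  after D4: wrote 7B at 0x00 = 94c039adcc5f3d
query mem[0x0d]=0x1b, mem[0x06]=0x3d, mem[0x09]=0xdf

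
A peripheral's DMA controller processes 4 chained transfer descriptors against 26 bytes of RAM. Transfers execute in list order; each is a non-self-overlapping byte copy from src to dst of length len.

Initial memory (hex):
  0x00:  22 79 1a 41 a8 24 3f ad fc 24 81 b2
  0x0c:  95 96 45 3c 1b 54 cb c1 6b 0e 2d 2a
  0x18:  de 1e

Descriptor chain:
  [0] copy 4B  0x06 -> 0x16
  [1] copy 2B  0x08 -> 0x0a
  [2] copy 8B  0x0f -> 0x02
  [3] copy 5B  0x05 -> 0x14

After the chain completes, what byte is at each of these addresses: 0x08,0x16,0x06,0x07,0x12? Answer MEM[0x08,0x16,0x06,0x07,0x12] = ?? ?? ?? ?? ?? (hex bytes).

#0 dst[0x16+4] := {0x3f,0xad,0xfc,0x24}
#1 dst[0x0a+2] := {0xfc,0x24}
#2 dst[0x02+8] := {0x3c,0x1b,0x54,0xcb,0xc1,0x6b,0x0e,0x3f}
#3 dst[0x14+5] := {0xcb,0xc1,0x6b,0x0e,0x3f}
query mem[0x08]=0x0e, mem[0x16]=0x6b, mem[0x06]=0xc1, mem[0x07]=0x6b, mem[0x12]=0xcb

MEM[0x08,0x16,0x06,0x07,0x12] = 0e 6b c1 6b cb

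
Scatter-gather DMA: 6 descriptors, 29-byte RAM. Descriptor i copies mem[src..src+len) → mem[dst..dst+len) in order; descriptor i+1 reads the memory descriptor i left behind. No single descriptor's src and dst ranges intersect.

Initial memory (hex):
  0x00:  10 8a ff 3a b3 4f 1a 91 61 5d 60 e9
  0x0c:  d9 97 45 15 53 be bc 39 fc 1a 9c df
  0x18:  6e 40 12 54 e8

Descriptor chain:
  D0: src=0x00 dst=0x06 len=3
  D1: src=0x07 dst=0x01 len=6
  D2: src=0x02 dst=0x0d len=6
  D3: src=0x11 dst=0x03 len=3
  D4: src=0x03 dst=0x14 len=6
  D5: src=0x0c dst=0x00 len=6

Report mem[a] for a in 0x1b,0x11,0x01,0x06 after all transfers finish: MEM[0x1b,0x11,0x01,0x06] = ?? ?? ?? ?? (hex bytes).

MEM[0x1b,0x11,0x01,0x06] = 54 d9 ff d9

[0] 0x00->0x06 len=3 : 10 8a ff
[1] 0x07->0x01 len=6 : 8a ff 5d 60 e9 d9
[2] 0x02->0x0d len=6 : ff 5d 60 e9 d9 8a
[3] 0x11->0x03 len=3 : d9 8a 39
[4] 0x03->0x14 len=6 : d9 8a 39 d9 8a ff
[5] 0x0c->0x00 len=6 : d9 ff 5d 60 e9 d9
query mem[0x1b]=0x54, mem[0x11]=0xd9, mem[0x01]=0xff, mem[0x06]=0xd9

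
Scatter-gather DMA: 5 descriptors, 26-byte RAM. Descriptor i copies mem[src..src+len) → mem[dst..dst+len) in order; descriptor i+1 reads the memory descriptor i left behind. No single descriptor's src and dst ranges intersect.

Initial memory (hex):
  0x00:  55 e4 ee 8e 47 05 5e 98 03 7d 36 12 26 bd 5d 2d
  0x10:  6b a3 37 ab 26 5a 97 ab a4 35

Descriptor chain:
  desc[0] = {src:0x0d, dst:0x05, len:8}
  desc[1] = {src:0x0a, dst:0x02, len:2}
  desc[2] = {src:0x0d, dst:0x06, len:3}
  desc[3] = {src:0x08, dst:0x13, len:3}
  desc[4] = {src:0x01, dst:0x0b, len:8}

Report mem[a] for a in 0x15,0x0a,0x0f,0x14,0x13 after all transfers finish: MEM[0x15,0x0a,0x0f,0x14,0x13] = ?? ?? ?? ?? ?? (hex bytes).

MEM[0x15,0x0a,0x0f,0x14,0x13] = 37 37 bd a3 2d

[0] 0x0d->0x05 len=8 : bd 5d 2d 6b a3 37 ab 26
[1] 0x0a->0x02 len=2 : 37 ab
[2] 0x0d->0x06 len=3 : bd 5d 2d
[3] 0x08->0x13 len=3 : 2d a3 37
[4] 0x01->0x0b len=8 : e4 37 ab 47 bd bd 5d 2d
query mem[0x15]=0x37, mem[0x0a]=0x37, mem[0x0f]=0xbd, mem[0x14]=0xa3, mem[0x13]=0x2d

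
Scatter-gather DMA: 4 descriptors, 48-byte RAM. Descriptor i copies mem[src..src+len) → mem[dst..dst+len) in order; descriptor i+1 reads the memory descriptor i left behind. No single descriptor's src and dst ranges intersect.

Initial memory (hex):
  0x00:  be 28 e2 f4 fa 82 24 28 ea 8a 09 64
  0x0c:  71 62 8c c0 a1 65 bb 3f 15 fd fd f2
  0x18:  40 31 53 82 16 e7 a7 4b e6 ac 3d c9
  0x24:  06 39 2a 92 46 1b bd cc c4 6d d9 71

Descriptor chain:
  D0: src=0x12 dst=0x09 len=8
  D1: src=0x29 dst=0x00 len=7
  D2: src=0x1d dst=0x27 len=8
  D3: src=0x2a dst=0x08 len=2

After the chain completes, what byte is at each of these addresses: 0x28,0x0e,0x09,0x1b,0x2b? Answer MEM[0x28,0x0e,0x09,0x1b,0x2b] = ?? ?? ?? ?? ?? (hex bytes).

D0: mem[0x09..0x10] <- [bb 3f 15 fd fd f2 40 31]
D1: mem[0x00..0x06] <- [1b bd cc c4 6d d9 71]
D2: mem[0x27..0x2e] <- [e7 a7 4b e6 ac 3d c9 06]
D3: mem[0x08..0x09] <- [e6 ac]
query mem[0x28]=0xa7, mem[0x0e]=0xf2, mem[0x09]=0xac, mem[0x1b]=0x82, mem[0x2b]=0xac

MEM[0x28,0x0e,0x09,0x1b,0x2b] = a7 f2 ac 82 ac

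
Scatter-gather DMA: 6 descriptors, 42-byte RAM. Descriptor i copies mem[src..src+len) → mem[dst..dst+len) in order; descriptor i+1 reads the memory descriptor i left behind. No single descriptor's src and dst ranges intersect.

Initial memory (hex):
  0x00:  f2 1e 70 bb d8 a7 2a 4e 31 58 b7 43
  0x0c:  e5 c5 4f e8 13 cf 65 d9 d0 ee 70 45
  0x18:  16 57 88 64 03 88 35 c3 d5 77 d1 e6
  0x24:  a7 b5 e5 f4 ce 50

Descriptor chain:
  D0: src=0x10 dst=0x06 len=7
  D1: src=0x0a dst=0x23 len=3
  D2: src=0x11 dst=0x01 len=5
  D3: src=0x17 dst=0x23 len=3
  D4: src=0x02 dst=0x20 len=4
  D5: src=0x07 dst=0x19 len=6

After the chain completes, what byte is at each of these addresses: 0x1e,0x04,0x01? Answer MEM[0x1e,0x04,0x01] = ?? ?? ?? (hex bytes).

D0: mem[0x06..0x0c] <- [13 cf 65 d9 d0 ee 70]
D1: mem[0x23..0x25] <- [d0 ee 70]
D2: mem[0x01..0x05] <- [cf 65 d9 d0 ee]
D3: mem[0x23..0x25] <- [45 16 57]
D4: mem[0x20..0x23] <- [65 d9 d0 ee]
D5: mem[0x19..0x1e] <- [cf 65 d9 d0 ee 70]
query mem[0x1e]=0x70, mem[0x04]=0xd0, mem[0x01]=0xcf

MEM[0x1e,0x04,0x01] = 70 d0 cf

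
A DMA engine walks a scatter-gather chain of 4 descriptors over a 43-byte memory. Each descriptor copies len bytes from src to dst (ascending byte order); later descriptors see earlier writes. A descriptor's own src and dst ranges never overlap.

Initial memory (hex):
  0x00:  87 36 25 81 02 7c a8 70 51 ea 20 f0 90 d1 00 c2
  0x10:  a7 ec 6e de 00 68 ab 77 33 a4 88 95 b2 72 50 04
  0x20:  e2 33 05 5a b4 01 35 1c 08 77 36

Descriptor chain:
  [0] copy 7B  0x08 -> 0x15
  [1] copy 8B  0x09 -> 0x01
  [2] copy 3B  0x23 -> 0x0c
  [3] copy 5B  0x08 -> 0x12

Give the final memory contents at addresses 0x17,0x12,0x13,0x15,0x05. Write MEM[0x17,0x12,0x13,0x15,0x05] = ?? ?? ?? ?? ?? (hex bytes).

#0 dst[0x15+7] := {0x51,0xea,0x20,0xf0,0x90,0xd1,0x00}
#1 dst[0x01+8] := {0xea,0x20,0xf0,0x90,0xd1,0x00,0xc2,0xa7}
#2 dst[0x0c+3] := {0x5a,0xb4,0x01}
#3 dst[0x12+5] := {0xa7,0xea,0x20,0xf0,0x5a}
query mem[0x17]=0x20, mem[0x12]=0xa7, mem[0x13]=0xea, mem[0x15]=0xf0, mem[0x05]=0xd1

MEM[0x17,0x12,0x13,0x15,0x05] = 20 a7 ea f0 d1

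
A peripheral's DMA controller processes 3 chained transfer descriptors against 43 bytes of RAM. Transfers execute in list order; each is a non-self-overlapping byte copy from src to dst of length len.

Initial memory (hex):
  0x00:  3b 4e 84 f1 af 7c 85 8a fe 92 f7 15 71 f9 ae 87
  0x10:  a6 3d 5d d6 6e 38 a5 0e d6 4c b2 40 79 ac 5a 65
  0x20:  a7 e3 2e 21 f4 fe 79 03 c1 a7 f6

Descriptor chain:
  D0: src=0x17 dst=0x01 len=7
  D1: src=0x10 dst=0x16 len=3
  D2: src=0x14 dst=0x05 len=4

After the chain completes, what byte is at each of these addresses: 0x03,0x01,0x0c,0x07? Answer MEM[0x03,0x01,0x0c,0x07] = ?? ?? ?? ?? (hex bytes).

MEM[0x03,0x01,0x0c,0x07] = 4c 0e 71 a6

D0: mem[0x01..0x07] <- [0e d6 4c b2 40 79 ac]
D1: mem[0x16..0x18] <- [a6 3d 5d]
D2: mem[0x05..0x08] <- [6e 38 a6 3d]
query mem[0x03]=0x4c, mem[0x01]=0x0e, mem[0x0c]=0x71, mem[0x07]=0xa6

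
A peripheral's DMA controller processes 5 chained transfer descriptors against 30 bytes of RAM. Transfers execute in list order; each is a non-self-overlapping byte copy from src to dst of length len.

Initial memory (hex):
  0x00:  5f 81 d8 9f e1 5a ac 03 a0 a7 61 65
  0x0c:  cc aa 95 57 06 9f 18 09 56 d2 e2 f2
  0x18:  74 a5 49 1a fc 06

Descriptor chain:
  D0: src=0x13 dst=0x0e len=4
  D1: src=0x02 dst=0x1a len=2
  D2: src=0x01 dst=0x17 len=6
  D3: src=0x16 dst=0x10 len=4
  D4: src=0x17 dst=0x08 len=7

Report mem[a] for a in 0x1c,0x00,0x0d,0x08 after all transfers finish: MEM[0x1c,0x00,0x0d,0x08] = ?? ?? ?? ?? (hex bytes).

MEM[0x1c,0x00,0x0d,0x08] = ac 5f ac 81

[0] 0x13->0x0e len=4 : 09 56 d2 e2
[1] 0x02->0x1a len=2 : d8 9f
[2] 0x01->0x17 len=6 : 81 d8 9f e1 5a ac
[3] 0x16->0x10 len=4 : e2 81 d8 9f
[4] 0x17->0x08 len=7 : 81 d8 9f e1 5a ac 06
query mem[0x1c]=0xac, mem[0x00]=0x5f, mem[0x0d]=0xac, mem[0x08]=0x81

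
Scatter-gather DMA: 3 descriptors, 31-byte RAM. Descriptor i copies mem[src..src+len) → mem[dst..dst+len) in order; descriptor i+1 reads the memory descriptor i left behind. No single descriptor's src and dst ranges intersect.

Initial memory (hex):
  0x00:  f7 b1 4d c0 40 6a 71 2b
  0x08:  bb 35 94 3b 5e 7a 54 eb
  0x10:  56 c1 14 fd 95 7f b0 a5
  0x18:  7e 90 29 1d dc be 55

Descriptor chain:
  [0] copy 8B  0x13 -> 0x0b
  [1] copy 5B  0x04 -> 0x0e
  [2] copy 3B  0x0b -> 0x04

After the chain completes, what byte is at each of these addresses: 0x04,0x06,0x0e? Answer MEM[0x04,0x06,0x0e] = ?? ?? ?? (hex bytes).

#0 dst[0x0b+8] := {0xfd,0x95,0x7f,0xb0,0xa5,0x7e,0x90,0x29}
#1 dst[0x0e+5] := {0x40,0x6a,0x71,0x2b,0xbb}
#2 dst[0x04+3] := {0xfd,0x95,0x7f}
query mem[0x04]=0xfd, mem[0x06]=0x7f, mem[0x0e]=0x40

MEM[0x04,0x06,0x0e] = fd 7f 40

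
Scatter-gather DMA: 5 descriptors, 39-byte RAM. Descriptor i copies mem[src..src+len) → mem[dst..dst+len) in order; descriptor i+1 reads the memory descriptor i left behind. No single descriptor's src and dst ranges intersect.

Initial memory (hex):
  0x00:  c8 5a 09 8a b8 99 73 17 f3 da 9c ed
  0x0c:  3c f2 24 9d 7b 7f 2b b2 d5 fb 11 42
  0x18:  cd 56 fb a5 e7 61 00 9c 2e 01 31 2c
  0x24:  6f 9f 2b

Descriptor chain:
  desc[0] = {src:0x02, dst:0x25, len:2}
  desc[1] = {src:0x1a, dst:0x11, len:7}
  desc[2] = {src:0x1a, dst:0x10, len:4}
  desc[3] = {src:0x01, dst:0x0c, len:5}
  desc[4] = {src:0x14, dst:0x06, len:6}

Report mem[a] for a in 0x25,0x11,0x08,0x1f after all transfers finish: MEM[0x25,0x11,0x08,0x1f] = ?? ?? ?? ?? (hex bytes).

[0] 0x02->0x25 len=2 : 09 8a
[1] 0x1a->0x11 len=7 : fb a5 e7 61 00 9c 2e
[2] 0x1a->0x10 len=4 : fb a5 e7 61
[3] 0x01->0x0c len=5 : 5a 09 8a b8 99
[4] 0x14->0x06 len=6 : 61 00 9c 2e cd 56
query mem[0x25]=0x09, mem[0x11]=0xa5, mem[0x08]=0x9c, mem[0x1f]=0x9c

MEM[0x25,0x11,0x08,0x1f] = 09 a5 9c 9c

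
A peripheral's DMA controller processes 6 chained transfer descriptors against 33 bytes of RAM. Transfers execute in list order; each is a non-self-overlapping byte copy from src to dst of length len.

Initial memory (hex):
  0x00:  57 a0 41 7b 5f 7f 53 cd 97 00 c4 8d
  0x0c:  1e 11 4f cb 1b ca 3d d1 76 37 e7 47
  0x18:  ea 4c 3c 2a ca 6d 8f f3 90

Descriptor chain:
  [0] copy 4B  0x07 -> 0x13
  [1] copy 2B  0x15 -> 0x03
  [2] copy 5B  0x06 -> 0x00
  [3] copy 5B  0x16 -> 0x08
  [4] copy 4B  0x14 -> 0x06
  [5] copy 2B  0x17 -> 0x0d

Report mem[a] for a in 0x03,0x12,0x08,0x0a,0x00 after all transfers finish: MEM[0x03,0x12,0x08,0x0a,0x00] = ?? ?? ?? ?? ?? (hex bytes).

D0: mem[0x13..0x16] <- [cd 97 00 c4]
D1: mem[0x03..0x04] <- [00 c4]
D2: mem[0x00..0x04] <- [53 cd 97 00 c4]
D3: mem[0x08..0x0c] <- [c4 47 ea 4c 3c]
D4: mem[0x06..0x09] <- [97 00 c4 47]
D5: mem[0x0d..0x0e] <- [47 ea]
query mem[0x03]=0x00, mem[0x12]=0x3d, mem[0x08]=0xc4, mem[0x0a]=0xea, mem[0x00]=0x53

MEM[0x03,0x12,0x08,0x0a,0x00] = 00 3d c4 ea 53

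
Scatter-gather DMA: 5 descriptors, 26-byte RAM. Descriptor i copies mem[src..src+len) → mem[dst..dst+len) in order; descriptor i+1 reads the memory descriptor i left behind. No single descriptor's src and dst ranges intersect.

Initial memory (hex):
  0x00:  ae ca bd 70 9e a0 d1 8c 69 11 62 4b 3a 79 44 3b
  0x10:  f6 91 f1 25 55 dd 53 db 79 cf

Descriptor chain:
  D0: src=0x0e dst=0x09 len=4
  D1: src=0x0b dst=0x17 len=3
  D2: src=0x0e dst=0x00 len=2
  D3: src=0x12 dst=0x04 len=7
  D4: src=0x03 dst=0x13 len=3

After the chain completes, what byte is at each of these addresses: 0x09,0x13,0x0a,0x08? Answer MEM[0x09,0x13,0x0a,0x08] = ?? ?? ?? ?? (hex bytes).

#0 dst[0x09+4] := {0x44,0x3b,0xf6,0x91}
#1 dst[0x17+3] := {0xf6,0x91,0x79}
#2 dst[0x00+2] := {0x44,0x3b}
#3 dst[0x04+7] := {0xf1,0x25,0x55,0xdd,0x53,0xf6,0x91}
#4 dst[0x13+3] := {0x70,0xf1,0x25}
query mem[0x09]=0xf6, mem[0x13]=0x70, mem[0x0a]=0x91, mem[0x08]=0x53

MEM[0x09,0x13,0x0a,0x08] = f6 70 91 53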